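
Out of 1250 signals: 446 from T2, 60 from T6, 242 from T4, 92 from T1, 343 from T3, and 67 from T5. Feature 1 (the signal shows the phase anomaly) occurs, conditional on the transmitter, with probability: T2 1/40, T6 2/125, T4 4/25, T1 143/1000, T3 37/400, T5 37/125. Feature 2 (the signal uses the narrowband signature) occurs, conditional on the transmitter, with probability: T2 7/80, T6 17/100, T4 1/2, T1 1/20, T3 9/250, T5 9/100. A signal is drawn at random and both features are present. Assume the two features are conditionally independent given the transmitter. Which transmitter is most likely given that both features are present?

Unnormalized posteriors (prior × likelihood):
  T2: 0.3568 × 0.025 × 0.0875 = 0.0007805
  T6: 0.048 × 0.016 × 0.17 = 0.00013056
  T4: 0.1936 × 0.16 × 0.5 = 0.015488
  T1: 0.0736 × 0.143 × 0.05 = 0.00052624
  T3: 0.2744 × 0.0925 × 0.036 = 0.000913752
  T5: 0.0536 × 0.296 × 0.09 = 0.001427904
Sum = 0.019266956.
Largest term belongs to T4, so T4 is most probable.

T4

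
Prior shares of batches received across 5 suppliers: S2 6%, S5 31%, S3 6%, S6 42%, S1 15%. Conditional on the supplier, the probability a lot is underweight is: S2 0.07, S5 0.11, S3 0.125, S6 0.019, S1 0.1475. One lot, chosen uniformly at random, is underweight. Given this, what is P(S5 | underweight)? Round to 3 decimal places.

0.449

Compute prior × likelihood for every hypothesis:
  S2: 0.06 × 0.07 = 0.0042
  S5: 0.31 × 0.11 = 0.0341
  S3: 0.06 × 0.125 = 0.0075
  S6: 0.42 × 0.019 = 0.00798
  S1: 0.15 × 0.1475 = 0.022125
Normalizing constant = 0.075905.
P(S5 | evidence) = 0.0341 / 0.075905 ≈ 0.449.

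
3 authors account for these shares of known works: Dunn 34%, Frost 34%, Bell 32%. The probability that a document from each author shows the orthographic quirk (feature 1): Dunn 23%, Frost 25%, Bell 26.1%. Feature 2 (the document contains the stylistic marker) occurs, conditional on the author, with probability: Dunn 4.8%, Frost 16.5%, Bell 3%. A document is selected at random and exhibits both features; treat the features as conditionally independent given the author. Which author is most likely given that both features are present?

Frost

Prior × likelihood for each hypothesis:
  Dunn: 0.34 × 0.23 × 0.048 = 0.0037536
  Frost: 0.34 × 0.25 × 0.165 = 0.014025
  Bell: 0.32 × 0.261 × 0.03 = 0.0025056
Normalizing constant = 0.0202842.
Largest term belongs to Frost, so Frost is most probable.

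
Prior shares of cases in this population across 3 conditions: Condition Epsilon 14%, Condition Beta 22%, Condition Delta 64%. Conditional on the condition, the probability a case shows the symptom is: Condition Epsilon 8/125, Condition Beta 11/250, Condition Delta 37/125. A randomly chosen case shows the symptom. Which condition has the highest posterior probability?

Condition Delta

Compute prior × likelihood for every hypothesis:
  Condition Epsilon: 0.14 × 0.064 = 0.00896
  Condition Beta: 0.22 × 0.044 = 0.00968
  Condition Delta: 0.64 × 0.296 = 0.18944
Normalizing constant = 0.20808.
Largest term belongs to Condition Delta, so Condition Delta is most probable.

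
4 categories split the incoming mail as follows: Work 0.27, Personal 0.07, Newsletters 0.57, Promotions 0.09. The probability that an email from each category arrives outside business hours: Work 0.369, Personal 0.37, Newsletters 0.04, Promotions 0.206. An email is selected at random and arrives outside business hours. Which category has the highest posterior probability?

Prior × likelihood for each hypothesis:
  Work: 0.27 × 0.369 = 0.09963
  Personal: 0.07 × 0.37 = 0.0259
  Newsletters: 0.57 × 0.04 = 0.0228
  Promotions: 0.09 × 0.206 = 0.01854
Sum = 0.16687.
Largest term belongs to Work, so Work is most probable.

Work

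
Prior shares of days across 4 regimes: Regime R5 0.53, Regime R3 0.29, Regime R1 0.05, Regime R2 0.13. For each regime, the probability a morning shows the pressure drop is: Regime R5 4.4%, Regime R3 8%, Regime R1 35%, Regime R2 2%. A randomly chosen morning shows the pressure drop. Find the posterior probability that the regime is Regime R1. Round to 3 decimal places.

0.263

Prior × likelihood for each hypothesis:
  Regime R5: 0.53 × 0.044 = 0.02332
  Regime R3: 0.29 × 0.08 = 0.0232
  Regime R1: 0.05 × 0.35 = 0.0175
  Regime R2: 0.13 × 0.02 = 0.0026
Total = 0.06662.
P(Regime R1 | evidence) = 0.0175 / 0.06662 ≈ 0.263.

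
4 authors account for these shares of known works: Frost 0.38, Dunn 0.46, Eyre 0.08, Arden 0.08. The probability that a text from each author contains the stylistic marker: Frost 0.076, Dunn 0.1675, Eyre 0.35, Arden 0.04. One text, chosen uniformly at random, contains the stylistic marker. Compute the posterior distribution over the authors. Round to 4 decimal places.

Frost 0.2106, Dunn 0.5619, Eyre 0.2042, Arden 0.0233

Unnormalized posteriors (prior × likelihood):
  Frost: 0.38 × 0.076 = 0.02888
  Dunn: 0.46 × 0.1675 = 0.07705
  Eyre: 0.08 × 0.35 = 0.028
  Arden: 0.08 × 0.04 = 0.0032
Total = 0.13713.
P(Frost | marker) = 0.02888/0.13713 ≈ 0.2106
P(Dunn | marker) = 0.07705/0.13713 ≈ 0.5619
P(Eyre | marker) = 0.028/0.13713 ≈ 0.2042
P(Arden | marker) = 0.0032/0.13713 ≈ 0.0233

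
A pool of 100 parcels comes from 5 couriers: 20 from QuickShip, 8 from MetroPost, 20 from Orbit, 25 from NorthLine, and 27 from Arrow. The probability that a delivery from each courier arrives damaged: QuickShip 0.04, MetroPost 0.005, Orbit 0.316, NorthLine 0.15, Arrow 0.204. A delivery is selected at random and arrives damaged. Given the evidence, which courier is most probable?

Compute prior × likelihood for every hypothesis:
  QuickShip: 0.2 × 0.04 = 0.008
  MetroPost: 0.08 × 0.005 = 0.0004
  Orbit: 0.2 × 0.316 = 0.0632
  NorthLine: 0.25 × 0.15 = 0.0375
  Arrow: 0.27 × 0.204 = 0.05508
Sum = 0.16418.
Largest term belongs to Orbit, so Orbit is most probable.

Orbit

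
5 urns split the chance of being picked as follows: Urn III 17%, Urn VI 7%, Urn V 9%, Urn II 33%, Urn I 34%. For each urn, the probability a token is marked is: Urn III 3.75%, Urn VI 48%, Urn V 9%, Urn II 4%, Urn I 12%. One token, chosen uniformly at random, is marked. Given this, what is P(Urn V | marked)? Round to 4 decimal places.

0.0794

Unnormalized posteriors (prior × likelihood):
  Urn III: 0.17 × 0.0375 = 0.006375
  Urn VI: 0.07 × 0.48 = 0.0336
  Urn V: 0.09 × 0.09 = 0.0081
  Urn II: 0.33 × 0.04 = 0.0132
  Urn I: 0.34 × 0.12 = 0.0408
Sum = 0.102075.
P(Urn V | evidence) = 0.0081 / 0.102075 ≈ 0.0794.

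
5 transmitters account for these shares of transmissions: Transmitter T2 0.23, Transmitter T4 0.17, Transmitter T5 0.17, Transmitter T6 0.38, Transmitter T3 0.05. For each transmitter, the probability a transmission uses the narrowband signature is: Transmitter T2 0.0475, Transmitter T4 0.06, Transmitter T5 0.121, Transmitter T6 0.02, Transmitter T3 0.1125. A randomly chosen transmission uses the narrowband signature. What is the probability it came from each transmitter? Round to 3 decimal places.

Prior × likelihood for each hypothesis:
  Transmitter T2: 0.23 × 0.0475 = 0.010925
  Transmitter T4: 0.17 × 0.06 = 0.0102
  Transmitter T5: 0.17 × 0.121 = 0.02057
  Transmitter T6: 0.38 × 0.02 = 0.0076
  Transmitter T3: 0.05 × 0.1125 = 0.005625
Normalizing constant = 0.05492.
P(Transmitter T2 | narrowband) = 0.010925/0.05492 ≈ 0.199
P(Transmitter T4 | narrowband) = 0.0102/0.05492 ≈ 0.186
P(Transmitter T5 | narrowband) = 0.02057/0.05492 ≈ 0.375
P(Transmitter T6 | narrowband) = 0.0076/0.05492 ≈ 0.138
P(Transmitter T3 | narrowband) = 0.005625/0.05492 ≈ 0.102

Transmitter T2 0.199, Transmitter T4 0.186, Transmitter T5 0.375, Transmitter T6 0.138, Transmitter T3 0.102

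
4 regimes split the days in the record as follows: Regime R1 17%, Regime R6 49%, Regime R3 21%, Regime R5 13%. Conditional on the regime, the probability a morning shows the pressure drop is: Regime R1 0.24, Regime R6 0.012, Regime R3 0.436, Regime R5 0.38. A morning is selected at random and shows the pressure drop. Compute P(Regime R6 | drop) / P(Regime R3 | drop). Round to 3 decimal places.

Prior × likelihood for each hypothesis:
  Regime R1: 0.17 × 0.24 = 0.0408
  Regime R6: 0.49 × 0.012 = 0.00588
  Regime R3: 0.21 × 0.436 = 0.09156
  Regime R5: 0.13 × 0.38 = 0.0494
Normalizing constant = 0.18764.
The ratio is 0.00588 / 0.09156 (the normalizer cancels) = 0.064.

0.064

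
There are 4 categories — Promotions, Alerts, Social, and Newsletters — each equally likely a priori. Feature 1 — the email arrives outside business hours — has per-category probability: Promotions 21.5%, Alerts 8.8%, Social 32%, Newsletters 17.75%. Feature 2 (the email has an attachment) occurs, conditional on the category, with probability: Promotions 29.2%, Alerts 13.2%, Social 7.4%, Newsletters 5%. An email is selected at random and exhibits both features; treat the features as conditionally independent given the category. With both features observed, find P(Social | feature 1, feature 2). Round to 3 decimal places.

0.221

Since the prior is uniform, the posterior is proportional to the likelihood:
  Promotions: 0.215 × 0.292 = 0.06278
  Alerts: 0.088 × 0.132 = 0.011616
  Social: 0.32 × 0.074 = 0.02368
  Newsletters: 0.1775 × 0.05 = 0.008875
Sum = 0.106951.
P(Social | evidence) = 0.02368 / 0.106951 ≈ 0.221.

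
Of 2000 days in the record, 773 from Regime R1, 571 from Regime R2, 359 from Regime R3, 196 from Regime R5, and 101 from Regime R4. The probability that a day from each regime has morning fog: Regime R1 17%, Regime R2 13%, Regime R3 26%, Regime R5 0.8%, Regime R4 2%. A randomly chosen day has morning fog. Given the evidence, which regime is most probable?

Regime R1

By Bayes' rule, posterior ∝ prior × likelihood:
  Regime R1: 0.3865 × 0.17 = 0.065705
  Regime R2: 0.2855 × 0.13 = 0.037115
  Regime R3: 0.1795 × 0.26 = 0.04667
  Regime R5: 0.098 × 0.008 = 0.000784
  Regime R4: 0.0505 × 0.02 = 0.00101
Normalizing constant = 0.151284.
Largest term belongs to Regime R1, so Regime R1 is most probable.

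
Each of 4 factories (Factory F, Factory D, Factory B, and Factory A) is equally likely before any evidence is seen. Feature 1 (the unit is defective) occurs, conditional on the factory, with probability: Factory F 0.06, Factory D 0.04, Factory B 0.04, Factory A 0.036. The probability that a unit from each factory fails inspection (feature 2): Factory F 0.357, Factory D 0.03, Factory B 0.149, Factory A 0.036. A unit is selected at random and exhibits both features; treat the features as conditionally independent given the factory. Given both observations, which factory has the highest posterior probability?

With a uniform prior (1/4 each), posterior ∝ likelihood:
  Factory F: 0.06 × 0.357 = 0.02142
  Factory D: 0.04 × 0.03 = 0.0012
  Factory B: 0.04 × 0.149 = 0.00596
  Factory A: 0.036 × 0.036 = 0.001296
Sum = 0.029876.
Largest term belongs to Factory F, so Factory F is most probable.

Factory F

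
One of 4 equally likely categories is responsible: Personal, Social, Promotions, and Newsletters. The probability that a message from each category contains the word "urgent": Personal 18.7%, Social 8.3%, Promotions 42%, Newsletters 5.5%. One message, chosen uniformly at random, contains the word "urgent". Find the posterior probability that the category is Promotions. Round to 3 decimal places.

0.564

With a uniform prior (1/4 each), posterior ∝ likelihood:
  Personal: 0.187
  Social: 0.083
  Promotions: 0.42
  Newsletters: 0.055
Normalizing constant = 0.745.
P(Promotions | evidence) = 0.42 / 0.745 ≈ 0.564.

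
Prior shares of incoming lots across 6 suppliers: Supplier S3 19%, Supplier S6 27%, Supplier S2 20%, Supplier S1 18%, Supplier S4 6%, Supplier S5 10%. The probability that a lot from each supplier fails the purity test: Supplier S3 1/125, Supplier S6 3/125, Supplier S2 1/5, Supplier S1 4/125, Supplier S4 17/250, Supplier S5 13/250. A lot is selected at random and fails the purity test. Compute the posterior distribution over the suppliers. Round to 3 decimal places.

Supplier S3 0.024, Supplier S6 0.103, Supplier S2 0.635, Supplier S1 0.091, Supplier S4 0.065, Supplier S5 0.082

Unnormalized posteriors (prior × likelihood):
  Supplier S3: 0.19 × 0.008 = 0.00152
  Supplier S6: 0.27 × 0.024 = 0.00648
  Supplier S2: 0.2 × 0.2 = 0.04
  Supplier S1: 0.18 × 0.032 = 0.00576
  Supplier S4: 0.06 × 0.068 = 0.00408
  Supplier S5: 0.1 × 0.052 = 0.0052
Total = 0.06304.
P(Supplier S3 | off-spec) = 0.00152/0.06304 ≈ 0.024
P(Supplier S6 | off-spec) = 0.00648/0.06304 ≈ 0.103
P(Supplier S2 | off-spec) = 0.04/0.06304 ≈ 0.635
P(Supplier S1 | off-spec) = 0.00576/0.06304 ≈ 0.091
P(Supplier S4 | off-spec) = 0.00408/0.06304 ≈ 0.065
P(Supplier S5 | off-spec) = 0.0052/0.06304 ≈ 0.082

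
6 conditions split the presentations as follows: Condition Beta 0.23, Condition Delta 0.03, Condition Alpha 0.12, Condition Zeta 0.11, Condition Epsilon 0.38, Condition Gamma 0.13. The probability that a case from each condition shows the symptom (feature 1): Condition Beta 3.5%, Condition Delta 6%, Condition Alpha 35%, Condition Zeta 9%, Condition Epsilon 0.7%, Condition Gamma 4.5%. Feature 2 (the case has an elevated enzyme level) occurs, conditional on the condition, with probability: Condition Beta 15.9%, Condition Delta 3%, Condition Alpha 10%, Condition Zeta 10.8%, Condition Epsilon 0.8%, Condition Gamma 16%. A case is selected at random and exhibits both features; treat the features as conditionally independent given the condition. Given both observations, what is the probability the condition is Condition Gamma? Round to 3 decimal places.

0.124

By Bayes' rule, posterior ∝ prior × likelihood:
  Condition Beta: 0.23 × 0.035 × 0.159 = 0.00127995
  Condition Delta: 0.03 × 0.06 × 0.03 = 0.000054
  Condition Alpha: 0.12 × 0.35 × 0.1 = 0.0042
  Condition Zeta: 0.11 × 0.09 × 0.108 = 0.0010692
  Condition Epsilon: 0.38 × 0.007 × 0.008 = 0.00002128
  Condition Gamma: 0.13 × 0.045 × 0.16 = 0.000936
Total = 0.00756043.
P(Condition Gamma | evidence) = 0.000936 / 0.00756043 ≈ 0.124.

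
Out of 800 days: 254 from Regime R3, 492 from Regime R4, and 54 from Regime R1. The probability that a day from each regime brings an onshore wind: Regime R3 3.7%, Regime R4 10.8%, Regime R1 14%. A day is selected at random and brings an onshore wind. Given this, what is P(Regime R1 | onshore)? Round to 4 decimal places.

Unnormalized posteriors (prior × likelihood):
  Regime R3: 0.3175 × 0.037 = 0.0117475
  Regime R4: 0.615 × 0.108 = 0.06642
  Regime R1: 0.0675 × 0.14 = 0.00945
Normalizing constant = 0.0876175.
P(Regime R1 | evidence) = 0.00945 / 0.0876175 ≈ 0.1079.

0.1079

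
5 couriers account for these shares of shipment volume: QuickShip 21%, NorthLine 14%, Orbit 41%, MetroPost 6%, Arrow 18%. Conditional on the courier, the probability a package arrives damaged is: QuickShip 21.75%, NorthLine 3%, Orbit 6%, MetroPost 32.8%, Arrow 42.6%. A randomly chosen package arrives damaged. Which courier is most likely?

Arrow

Compute prior × likelihood for every hypothesis:
  QuickShip: 0.21 × 0.2175 = 0.045675
  NorthLine: 0.14 × 0.03 = 0.0042
  Orbit: 0.41 × 0.06 = 0.0246
  MetroPost: 0.06 × 0.328 = 0.01968
  Arrow: 0.18 × 0.426 = 0.07668
Total = 0.170835.
Largest term belongs to Arrow, so Arrow is most probable.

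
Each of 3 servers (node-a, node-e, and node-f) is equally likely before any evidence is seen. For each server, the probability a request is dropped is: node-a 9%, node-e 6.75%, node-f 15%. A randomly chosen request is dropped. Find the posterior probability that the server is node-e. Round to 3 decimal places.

Since the prior is uniform, the posterior is proportional to the likelihood:
  node-a: 0.09
  node-e: 0.0675
  node-f: 0.15
Sum = 0.3075.
P(node-e | evidence) = 0.0675 / 0.3075 ≈ 0.220.

0.220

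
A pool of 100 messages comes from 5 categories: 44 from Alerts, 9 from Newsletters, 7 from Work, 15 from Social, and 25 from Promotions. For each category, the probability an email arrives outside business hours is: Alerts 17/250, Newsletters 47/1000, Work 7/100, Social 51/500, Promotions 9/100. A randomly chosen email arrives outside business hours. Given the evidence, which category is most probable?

Alerts

Unnormalized posteriors (prior × likelihood):
  Alerts: 0.44 × 0.068 = 0.02992
  Newsletters: 0.09 × 0.047 = 0.00423
  Work: 0.07 × 0.07 = 0.0049
  Social: 0.15 × 0.102 = 0.0153
  Promotions: 0.25 × 0.09 = 0.0225
Normalizing constant = 0.07685.
Largest term belongs to Alerts, so Alerts is most probable.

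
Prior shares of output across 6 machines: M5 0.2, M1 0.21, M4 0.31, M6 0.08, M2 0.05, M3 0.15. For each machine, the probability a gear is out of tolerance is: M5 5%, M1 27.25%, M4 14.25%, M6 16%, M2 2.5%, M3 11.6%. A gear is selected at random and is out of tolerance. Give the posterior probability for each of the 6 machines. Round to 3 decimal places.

Unnormalized posteriors (prior × likelihood):
  M5: 0.2 × 0.05 = 0.01
  M1: 0.21 × 0.2725 = 0.057225
  M4: 0.31 × 0.1425 = 0.044175
  M6: 0.08 × 0.16 = 0.0128
  M2: 0.05 × 0.025 = 0.00125
  M3: 0.15 × 0.116 = 0.0174
Total = 0.14285.
P(M5 | oversize) = 0.01/0.14285 ≈ 0.070
P(M1 | oversize) = 0.057225/0.14285 ≈ 0.401
P(M4 | oversize) = 0.044175/0.14285 ≈ 0.309
P(M6 | oversize) = 0.0128/0.14285 ≈ 0.090
P(M2 | oversize) = 0.00125/0.14285 ≈ 0.009
P(M3 | oversize) = 0.0174/0.14285 ≈ 0.122
(Check: 0.070+0.401+0.309+0.090+0.009+0.122 = 1.001.)

M5 0.070, M1 0.401, M4 0.309, M6 0.090, M2 0.009, M3 0.122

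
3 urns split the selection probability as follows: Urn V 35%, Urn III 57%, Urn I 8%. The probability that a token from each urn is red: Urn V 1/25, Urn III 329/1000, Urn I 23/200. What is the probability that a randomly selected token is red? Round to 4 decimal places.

Prior × likelihood for each hypothesis:
  Urn V: 0.35 × 0.04 = 0.014
  Urn III: 0.57 × 0.329 = 0.18753
  Urn I: 0.08 × 0.115 = 0.0092
P(red) = 0.014 + 0.18753 + 0.0092 = 0.21073 → 0.2107.

0.2107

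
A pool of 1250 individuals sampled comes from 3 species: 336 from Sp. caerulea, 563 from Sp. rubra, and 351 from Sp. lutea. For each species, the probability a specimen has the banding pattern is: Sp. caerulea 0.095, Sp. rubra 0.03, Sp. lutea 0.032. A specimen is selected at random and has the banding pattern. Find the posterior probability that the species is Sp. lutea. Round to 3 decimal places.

0.187

Compute prior × likelihood for every hypothesis:
  Sp. caerulea: 0.2688 × 0.095 = 0.025536
  Sp. rubra: 0.4504 × 0.03 = 0.013512
  Sp. lutea: 0.2808 × 0.032 = 0.0089856
Total = 0.0480336.
P(Sp. lutea | evidence) = 0.0089856 / 0.0480336 ≈ 0.187.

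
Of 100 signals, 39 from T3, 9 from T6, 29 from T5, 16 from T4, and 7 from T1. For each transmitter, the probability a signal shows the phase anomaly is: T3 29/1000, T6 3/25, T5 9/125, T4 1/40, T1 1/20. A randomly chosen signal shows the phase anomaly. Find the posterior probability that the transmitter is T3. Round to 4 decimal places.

Prior × likelihood for each hypothesis:
  T3: 0.39 × 0.029 = 0.01131
  T6: 0.09 × 0.12 = 0.0108
  T5: 0.29 × 0.072 = 0.02088
  T4: 0.16 × 0.025 = 0.004
  T1: 0.07 × 0.05 = 0.0035
Sum = 0.05049.
P(T3 | evidence) = 0.01131 / 0.05049 ≈ 0.2240.

0.2240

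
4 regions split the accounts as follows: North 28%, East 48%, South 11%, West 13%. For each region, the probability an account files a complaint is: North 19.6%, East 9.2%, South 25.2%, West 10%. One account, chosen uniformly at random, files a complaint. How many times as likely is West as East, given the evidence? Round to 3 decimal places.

0.294

Prior × likelihood for each hypothesis:
  North: 0.28 × 0.196 = 0.05488
  East: 0.48 × 0.092 = 0.04416
  South: 0.11 × 0.252 = 0.02772
  West: 0.13 × 0.1 = 0.013
Total = 0.13976.
The ratio is 0.013 / 0.04416 (the normalizer cancels) = 0.294.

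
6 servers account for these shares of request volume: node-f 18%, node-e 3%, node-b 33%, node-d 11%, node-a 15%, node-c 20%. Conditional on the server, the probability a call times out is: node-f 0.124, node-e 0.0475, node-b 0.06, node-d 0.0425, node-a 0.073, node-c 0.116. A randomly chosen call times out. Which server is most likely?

node-c

Prior × likelihood for each hypothesis:
  node-f: 0.18 × 0.124 = 0.02232
  node-e: 0.03 × 0.0475 = 0.001425
  node-b: 0.33 × 0.06 = 0.0198
  node-d: 0.11 × 0.0425 = 0.004675
  node-a: 0.15 × 0.073 = 0.01095
  node-c: 0.2 × 0.116 = 0.0232
Sum = 0.08237.
Largest term belongs to node-c, so node-c is most probable.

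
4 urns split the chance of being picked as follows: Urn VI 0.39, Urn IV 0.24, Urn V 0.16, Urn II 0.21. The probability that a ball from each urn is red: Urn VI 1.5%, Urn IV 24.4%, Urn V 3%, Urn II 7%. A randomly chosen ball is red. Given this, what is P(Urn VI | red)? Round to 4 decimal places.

Compute prior × likelihood for every hypothesis:
  Urn VI: 0.39 × 0.015 = 0.00585
  Urn IV: 0.24 × 0.244 = 0.05856
  Urn V: 0.16 × 0.03 = 0.0048
  Urn II: 0.21 × 0.07 = 0.0147
Normalizing constant = 0.08391.
P(Urn VI | evidence) = 0.00585 / 0.08391 ≈ 0.0697.

0.0697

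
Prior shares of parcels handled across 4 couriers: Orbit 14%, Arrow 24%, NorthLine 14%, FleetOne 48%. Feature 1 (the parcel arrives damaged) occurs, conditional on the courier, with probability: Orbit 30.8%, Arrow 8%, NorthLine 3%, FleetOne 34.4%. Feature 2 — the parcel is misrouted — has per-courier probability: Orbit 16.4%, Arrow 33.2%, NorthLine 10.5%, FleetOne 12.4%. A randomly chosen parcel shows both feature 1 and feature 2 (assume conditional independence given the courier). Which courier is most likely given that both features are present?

Compute prior × likelihood for every hypothesis:
  Orbit: 0.14 × 0.308 × 0.164 = 0.00707168
  Arrow: 0.24 × 0.08 × 0.332 = 0.0063744
  NorthLine: 0.14 × 0.03 × 0.105 = 0.000441
  FleetOne: 0.48 × 0.344 × 0.124 = 0.02047488
Normalizing constant = 0.03436196.
Largest term belongs to FleetOne, so FleetOne is most probable.

FleetOne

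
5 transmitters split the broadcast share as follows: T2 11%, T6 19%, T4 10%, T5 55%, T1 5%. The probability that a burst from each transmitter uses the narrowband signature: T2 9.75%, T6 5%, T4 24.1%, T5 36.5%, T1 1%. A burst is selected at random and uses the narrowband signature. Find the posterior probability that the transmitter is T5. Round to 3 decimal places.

0.817

Compute prior × likelihood for every hypothesis:
  T2: 0.11 × 0.0975 = 0.010725
  T6: 0.19 × 0.05 = 0.0095
  T4: 0.1 × 0.241 = 0.0241
  T5: 0.55 × 0.365 = 0.20075
  T1: 0.05 × 0.01 = 0.0005
Normalizing constant = 0.245575.
P(T5 | evidence) = 0.20075 / 0.245575 ≈ 0.817.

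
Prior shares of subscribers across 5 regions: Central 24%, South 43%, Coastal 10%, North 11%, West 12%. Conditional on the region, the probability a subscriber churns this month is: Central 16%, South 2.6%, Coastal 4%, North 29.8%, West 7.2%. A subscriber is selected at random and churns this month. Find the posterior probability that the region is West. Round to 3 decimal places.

0.091

Unnormalized posteriors (prior × likelihood):
  Central: 0.24 × 0.16 = 0.0384
  South: 0.43 × 0.026 = 0.01118
  Coastal: 0.1 × 0.04 = 0.004
  North: 0.11 × 0.298 = 0.03278
  West: 0.12 × 0.072 = 0.00864
Sum = 0.095.
P(West | evidence) = 0.00864 / 0.095 ≈ 0.091.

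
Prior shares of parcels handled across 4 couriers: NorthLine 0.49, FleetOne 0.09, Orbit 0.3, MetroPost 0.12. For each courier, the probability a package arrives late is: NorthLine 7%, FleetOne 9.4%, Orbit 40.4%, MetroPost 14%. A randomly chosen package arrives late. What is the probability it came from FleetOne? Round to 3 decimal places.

0.047

Prior × likelihood for each hypothesis:
  NorthLine: 0.49 × 0.07 = 0.0343
  FleetOne: 0.09 × 0.094 = 0.00846
  Orbit: 0.3 × 0.404 = 0.1212
  MetroPost: 0.12 × 0.14 = 0.0168
Normalizing constant = 0.18076.
P(FleetOne | evidence) = 0.00846 / 0.18076 ≈ 0.047.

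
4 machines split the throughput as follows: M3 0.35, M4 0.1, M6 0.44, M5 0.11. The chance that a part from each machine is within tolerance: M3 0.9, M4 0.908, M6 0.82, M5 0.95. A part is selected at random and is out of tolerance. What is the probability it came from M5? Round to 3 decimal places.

Taking complements, P(oversize | each) = M3 0.1, M4 0.092, M6 0.18, M5 0.05.
By Bayes' rule, posterior ∝ prior × likelihood:
  M3: 0.35 × 0.1 = 0.035
  M4: 0.1 × 0.092 = 0.0092
  M6: 0.44 × 0.18 = 0.0792
  M5: 0.11 × 0.05 = 0.0055
Total = 0.1289.
P(M5 | evidence) = 0.0055 / 0.1289 ≈ 0.043.

0.043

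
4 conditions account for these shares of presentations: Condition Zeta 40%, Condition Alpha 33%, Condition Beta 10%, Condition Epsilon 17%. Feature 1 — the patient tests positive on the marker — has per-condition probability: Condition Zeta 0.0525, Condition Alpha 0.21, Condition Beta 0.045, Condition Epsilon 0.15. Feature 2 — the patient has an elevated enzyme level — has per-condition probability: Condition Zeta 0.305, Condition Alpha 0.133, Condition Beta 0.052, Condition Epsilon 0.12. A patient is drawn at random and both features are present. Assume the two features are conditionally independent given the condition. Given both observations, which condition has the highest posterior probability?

Prior × likelihood for each hypothesis:
  Condition Zeta: 0.4 × 0.0525 × 0.305 = 0.006405
  Condition Alpha: 0.33 × 0.21 × 0.133 = 0.0092169
  Condition Beta: 0.1 × 0.045 × 0.052 = 0.000234
  Condition Epsilon: 0.17 × 0.15 × 0.12 = 0.00306
Total = 0.0189159.
Largest term belongs to Condition Alpha, so Condition Alpha is most probable.

Condition Alpha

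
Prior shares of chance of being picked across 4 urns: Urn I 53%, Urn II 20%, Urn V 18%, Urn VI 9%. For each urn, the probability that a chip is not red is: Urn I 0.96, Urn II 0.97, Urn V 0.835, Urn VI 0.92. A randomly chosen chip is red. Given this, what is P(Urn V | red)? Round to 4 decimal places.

0.4633

Taking complements, P(red | each) = Urn I 0.04, Urn II 0.03, Urn V 0.165, Urn VI 0.08.
Compute prior × likelihood for every hypothesis:
  Urn I: 0.53 × 0.04 = 0.0212
  Urn II: 0.2 × 0.03 = 0.006
  Urn V: 0.18 × 0.165 = 0.0297
  Urn VI: 0.09 × 0.08 = 0.0072
Normalizing constant = 0.0641.
P(Urn V | evidence) = 0.0297 / 0.0641 ≈ 0.4633.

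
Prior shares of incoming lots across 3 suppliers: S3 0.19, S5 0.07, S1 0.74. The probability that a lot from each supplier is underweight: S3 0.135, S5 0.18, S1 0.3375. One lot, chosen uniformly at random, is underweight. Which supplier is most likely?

Unnormalized posteriors (prior × likelihood):
  S3: 0.19 × 0.135 = 0.02565
  S5: 0.07 × 0.18 = 0.0126
  S1: 0.74 × 0.3375 = 0.24975
Total = 0.288.
Largest term belongs to S1, so S1 is most probable.

S1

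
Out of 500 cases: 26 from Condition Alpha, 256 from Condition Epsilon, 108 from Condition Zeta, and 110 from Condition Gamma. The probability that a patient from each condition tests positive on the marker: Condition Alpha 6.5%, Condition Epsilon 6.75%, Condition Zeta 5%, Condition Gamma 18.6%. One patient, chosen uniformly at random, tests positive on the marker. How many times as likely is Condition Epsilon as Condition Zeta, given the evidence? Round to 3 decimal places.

Prior × likelihood for each hypothesis:
  Condition Alpha: 0.052 × 0.065 = 0.00338
  Condition Epsilon: 0.512 × 0.0675 = 0.03456
  Condition Zeta: 0.216 × 0.05 = 0.0108
  Condition Gamma: 0.22 × 0.186 = 0.04092
Normalizing constant = 0.08966.
The ratio is 0.03456 / 0.0108 (the normalizer cancels) = 3.200.

3.200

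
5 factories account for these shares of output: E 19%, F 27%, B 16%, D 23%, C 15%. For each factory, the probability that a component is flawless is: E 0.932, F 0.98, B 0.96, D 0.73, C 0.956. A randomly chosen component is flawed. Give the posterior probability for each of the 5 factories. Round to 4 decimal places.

Taking complements, P(flawed | each) = E 0.068, F 0.02, B 0.04, D 0.27, C 0.044.
By Bayes' rule, posterior ∝ prior × likelihood:
  E: 0.19 × 0.068 = 0.01292
  F: 0.27 × 0.02 = 0.0054
  B: 0.16 × 0.04 = 0.0064
  D: 0.23 × 0.27 = 0.0621
  C: 0.15 × 0.044 = 0.0066
Normalizing constant = 0.09342.
P(E | flawed) = 0.01292/0.09342 ≈ 0.1383
P(F | flawed) = 0.0054/0.09342 ≈ 0.0578
P(B | flawed) = 0.0064/0.09342 ≈ 0.0685
P(D | flawed) = 0.0621/0.09342 ≈ 0.6647
P(C | flawed) = 0.0066/0.09342 ≈ 0.0706
(Check: 0.1383+0.0578+0.0685+0.6647+0.0706 = 0.9999.)

E 0.1383, F 0.0578, B 0.0685, D 0.6647, C 0.0706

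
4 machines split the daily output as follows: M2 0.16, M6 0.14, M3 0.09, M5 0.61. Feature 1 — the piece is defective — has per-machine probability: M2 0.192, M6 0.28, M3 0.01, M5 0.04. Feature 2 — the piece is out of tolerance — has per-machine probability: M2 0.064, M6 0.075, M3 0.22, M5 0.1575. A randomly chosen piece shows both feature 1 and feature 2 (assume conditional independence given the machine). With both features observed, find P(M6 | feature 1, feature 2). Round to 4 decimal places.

0.3286

Compute prior × likelihood for every hypothesis:
  M2: 0.16 × 0.192 × 0.064 = 0.00196608
  M6: 0.14 × 0.28 × 0.075 = 0.00294
  M3: 0.09 × 0.01 × 0.22 = 0.000198
  M5: 0.61 × 0.04 × 0.1575 = 0.003843
Normalizing constant = 0.00894708.
P(M6 | evidence) = 0.00294 / 0.00894708 ≈ 0.3286.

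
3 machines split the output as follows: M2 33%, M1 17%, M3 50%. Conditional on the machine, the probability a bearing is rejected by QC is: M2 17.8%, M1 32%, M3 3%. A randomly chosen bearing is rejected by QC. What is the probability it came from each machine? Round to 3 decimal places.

Compute prior × likelihood for every hypothesis:
  M2: 0.33 × 0.178 = 0.05874
  M1: 0.17 × 0.32 = 0.0544
  M3: 0.5 × 0.03 = 0.015
Sum = 0.12814.
P(M2 | rejected) = 0.05874/0.12814 ≈ 0.458
P(M1 | rejected) = 0.0544/0.12814 ≈ 0.425
P(M3 | rejected) = 0.015/0.12814 ≈ 0.117
(Check: 0.458+0.425+0.117 = 1.000.)

M2 0.458, M1 0.425, M3 0.117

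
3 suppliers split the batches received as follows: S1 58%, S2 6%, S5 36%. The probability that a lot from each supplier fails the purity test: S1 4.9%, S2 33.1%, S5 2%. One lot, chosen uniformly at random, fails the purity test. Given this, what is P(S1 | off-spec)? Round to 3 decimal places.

Prior × likelihood for each hypothesis:
  S1: 0.58 × 0.049 = 0.02842
  S2: 0.06 × 0.331 = 0.01986
  S5: 0.36 × 0.02 = 0.0072
Normalizing constant = 0.05548.
P(S1 | evidence) = 0.02842 / 0.05548 ≈ 0.512.

0.512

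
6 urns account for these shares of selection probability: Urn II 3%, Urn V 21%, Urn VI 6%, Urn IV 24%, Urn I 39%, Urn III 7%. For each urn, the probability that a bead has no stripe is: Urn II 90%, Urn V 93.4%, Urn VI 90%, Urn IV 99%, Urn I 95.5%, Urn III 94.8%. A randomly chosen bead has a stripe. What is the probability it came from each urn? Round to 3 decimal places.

Urn II 0.065, Urn V 0.298, Urn VI 0.129, Urn IV 0.052, Urn I 0.378, Urn III 0.078

Taking complements, P(striped | each) = Urn II 0.1, Urn V 0.066, Urn VI 0.1, Urn IV 0.01, Urn I 0.045, Urn III 0.052.
Compute prior × likelihood for every hypothesis:
  Urn II: 0.03 × 0.1 = 0.003
  Urn V: 0.21 × 0.066 = 0.01386
  Urn VI: 0.06 × 0.1 = 0.006
  Urn IV: 0.24 × 0.01 = 0.0024
  Urn I: 0.39 × 0.045 = 0.01755
  Urn III: 0.07 × 0.052 = 0.00364
Sum = 0.04645.
P(Urn II | striped) = 0.003/0.04645 ≈ 0.065
P(Urn V | striped) = 0.01386/0.04645 ≈ 0.298
P(Urn VI | striped) = 0.006/0.04645 ≈ 0.129
P(Urn IV | striped) = 0.0024/0.04645 ≈ 0.052
P(Urn I | striped) = 0.01755/0.04645 ≈ 0.378
P(Urn III | striped) = 0.00364/0.04645 ≈ 0.078
(Check: 0.065+0.298+0.129+0.052+0.378+0.078 = 1.000.)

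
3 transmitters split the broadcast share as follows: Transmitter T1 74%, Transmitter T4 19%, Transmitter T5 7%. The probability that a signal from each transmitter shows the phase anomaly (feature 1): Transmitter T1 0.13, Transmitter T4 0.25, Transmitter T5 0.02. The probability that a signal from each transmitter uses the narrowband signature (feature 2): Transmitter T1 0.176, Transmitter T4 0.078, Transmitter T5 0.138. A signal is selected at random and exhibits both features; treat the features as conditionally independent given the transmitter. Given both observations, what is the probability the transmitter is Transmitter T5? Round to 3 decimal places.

0.009

Prior × likelihood for each hypothesis:
  Transmitter T1: 0.74 × 0.13 × 0.176 = 0.0169312
  Transmitter T4: 0.19 × 0.25 × 0.078 = 0.003705
  Transmitter T5: 0.07 × 0.02 × 0.138 = 0.0001932
Sum = 0.0208294.
P(Transmitter T5 | evidence) = 0.0001932 / 0.0208294 ≈ 0.009.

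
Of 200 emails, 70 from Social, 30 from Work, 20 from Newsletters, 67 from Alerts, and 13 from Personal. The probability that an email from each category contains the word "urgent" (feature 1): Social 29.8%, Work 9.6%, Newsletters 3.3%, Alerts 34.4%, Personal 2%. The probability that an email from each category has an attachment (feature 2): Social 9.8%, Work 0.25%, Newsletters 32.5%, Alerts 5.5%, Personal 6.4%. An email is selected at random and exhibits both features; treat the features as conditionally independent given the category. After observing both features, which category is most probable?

By Bayes' rule, posterior ∝ prior × likelihood:
  Social: 0.35 × 0.298 × 0.098 = 0.0102214
  Work: 0.15 × 0.096 × 0.0025 = 0.000036
  Newsletters: 0.1 × 0.033 × 0.325 = 0.0010725
  Alerts: 0.335 × 0.344 × 0.055 = 0.0063382
  Personal: 0.065 × 0.02 × 0.064 = 0.0000832
Total = 0.0177513.
Largest term belongs to Social, so Social is most probable.

Social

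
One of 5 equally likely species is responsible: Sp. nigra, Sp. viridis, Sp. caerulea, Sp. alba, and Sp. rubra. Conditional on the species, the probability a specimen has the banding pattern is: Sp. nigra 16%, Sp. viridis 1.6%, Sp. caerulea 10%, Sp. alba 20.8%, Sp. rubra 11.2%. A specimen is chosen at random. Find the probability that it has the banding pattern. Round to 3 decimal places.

0.119

With a uniform prior (1/5 each), posterior ∝ likelihood:
  Sp. nigra: 0.16
  Sp. viridis: 0.016
  Sp. caerulea: 0.1
  Sp. alba: 0.208
  Sp. rubra: 0.112
P(banded) = (1/5) × (0.16 + 0.016 + 0.1 + 0.208 + 0.112) = 0.596/5 ≈ 0.119.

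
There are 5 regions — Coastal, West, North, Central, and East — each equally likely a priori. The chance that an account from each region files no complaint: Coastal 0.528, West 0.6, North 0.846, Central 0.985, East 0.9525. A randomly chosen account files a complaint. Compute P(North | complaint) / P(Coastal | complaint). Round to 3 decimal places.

0.326

Taking complements, P(complaint | each) = Coastal 0.472, West 0.4, North 0.154, Central 0.015, East 0.0475.
With a uniform prior (1/5 each), posterior ∝ likelihood:
  Coastal: 0.472
  West: 0.4
  North: 0.154
  Central: 0.015
  East: 0.0475
Total = 1.0885.
The ratio is 0.154 / 0.472 (the normalizer cancels) = 0.326.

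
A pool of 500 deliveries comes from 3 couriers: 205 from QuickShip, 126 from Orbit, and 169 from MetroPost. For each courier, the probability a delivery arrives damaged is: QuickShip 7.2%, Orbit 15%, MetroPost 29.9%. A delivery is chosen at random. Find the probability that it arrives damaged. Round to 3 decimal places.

0.168

Compute prior × likelihood for every hypothesis:
  QuickShip: 0.41 × 0.072 = 0.02952
  Orbit: 0.252 × 0.15 = 0.0378
  MetroPost: 0.338 × 0.299 = 0.101062
P(damaged) = 0.02952 + 0.0378 + 0.101062 = 0.168382 → 0.168.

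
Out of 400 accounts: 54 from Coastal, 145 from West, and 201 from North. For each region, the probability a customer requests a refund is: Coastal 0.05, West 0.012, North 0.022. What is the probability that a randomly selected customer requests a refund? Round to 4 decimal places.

Prior × likelihood for each hypothesis:
  Coastal: 0.135 × 0.05 = 0.00675
  West: 0.3625 × 0.012 = 0.00435
  North: 0.5025 × 0.022 = 0.011055
P(refund) = 0.00675 + 0.00435 + 0.011055 = 0.022155 → 0.0222.

0.0222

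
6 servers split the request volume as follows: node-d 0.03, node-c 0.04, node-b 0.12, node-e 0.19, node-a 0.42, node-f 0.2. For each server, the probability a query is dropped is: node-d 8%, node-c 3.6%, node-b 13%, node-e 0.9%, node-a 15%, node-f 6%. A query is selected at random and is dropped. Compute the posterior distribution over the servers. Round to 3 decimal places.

node-d 0.025, node-c 0.015, node-b 0.162, node-e 0.018, node-a 0.655, node-f 0.125

Prior × likelihood for each hypothesis:
  node-d: 0.03 × 0.08 = 0.0024
  node-c: 0.04 × 0.036 = 0.00144
  node-b: 0.12 × 0.13 = 0.0156
  node-e: 0.19 × 0.009 = 0.00171
  node-a: 0.42 × 0.15 = 0.063
  node-f: 0.2 × 0.06 = 0.012
Sum = 0.09615.
P(node-d | dropped) = 0.0024/0.09615 ≈ 0.025
P(node-c | dropped) = 0.00144/0.09615 ≈ 0.015
P(node-b | dropped) = 0.0156/0.09615 ≈ 0.162
P(node-e | dropped) = 0.00171/0.09615 ≈ 0.018
P(node-a | dropped) = 0.063/0.09615 ≈ 0.655
P(node-f | dropped) = 0.012/0.09615 ≈ 0.125
(Check: 0.025+0.015+0.162+0.018+0.655+0.125 = 1.000.)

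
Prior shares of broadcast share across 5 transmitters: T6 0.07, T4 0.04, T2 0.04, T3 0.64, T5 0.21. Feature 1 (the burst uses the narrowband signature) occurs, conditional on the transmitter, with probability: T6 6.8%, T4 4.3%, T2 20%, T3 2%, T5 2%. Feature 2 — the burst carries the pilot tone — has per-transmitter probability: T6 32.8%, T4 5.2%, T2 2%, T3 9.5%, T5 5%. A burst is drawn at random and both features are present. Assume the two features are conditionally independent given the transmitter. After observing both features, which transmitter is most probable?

Compute prior × likelihood for every hypothesis:
  T6: 0.07 × 0.068 × 0.328 = 0.00156128
  T4: 0.04 × 0.043 × 0.052 = 0.00008944
  T2: 0.04 × 0.2 × 0.02 = 0.00016
  T3: 0.64 × 0.02 × 0.095 = 0.001216
  T5: 0.21 × 0.02 × 0.05 = 0.00021
Normalizing constant = 0.00323672.
Largest term belongs to T6, so T6 is most probable.

T6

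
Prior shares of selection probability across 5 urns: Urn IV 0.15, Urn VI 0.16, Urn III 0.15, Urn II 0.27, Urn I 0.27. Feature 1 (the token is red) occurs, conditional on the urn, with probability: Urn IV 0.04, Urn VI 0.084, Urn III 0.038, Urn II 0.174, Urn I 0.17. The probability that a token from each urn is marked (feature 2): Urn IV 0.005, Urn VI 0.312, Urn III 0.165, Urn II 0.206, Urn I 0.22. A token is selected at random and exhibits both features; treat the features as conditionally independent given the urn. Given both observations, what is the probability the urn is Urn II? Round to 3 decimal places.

0.388

Compute prior × likelihood for every hypothesis:
  Urn IV: 0.15 × 0.04 × 0.005 = 0.00003
  Urn VI: 0.16 × 0.084 × 0.312 = 0.00419328
  Urn III: 0.15 × 0.038 × 0.165 = 0.0009405
  Urn II: 0.27 × 0.174 × 0.206 = 0.00967788
  Urn I: 0.27 × 0.17 × 0.22 = 0.010098
Total = 0.02493966.
P(Urn II | evidence) = 0.00967788 / 0.02493966 ≈ 0.388.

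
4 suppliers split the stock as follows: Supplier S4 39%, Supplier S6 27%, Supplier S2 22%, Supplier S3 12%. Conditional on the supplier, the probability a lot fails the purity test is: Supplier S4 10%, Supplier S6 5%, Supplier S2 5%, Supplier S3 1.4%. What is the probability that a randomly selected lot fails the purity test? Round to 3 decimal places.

Unnormalized posteriors (prior × likelihood):
  Supplier S4: 0.39 × 0.1 = 0.039
  Supplier S6: 0.27 × 0.05 = 0.0135
  Supplier S2: 0.22 × 0.05 = 0.011
  Supplier S3: 0.12 × 0.014 = 0.00168
P(off-spec) = 0.039 + 0.0135 + 0.011 + 0.00168 = 0.06518 → 0.065.

0.065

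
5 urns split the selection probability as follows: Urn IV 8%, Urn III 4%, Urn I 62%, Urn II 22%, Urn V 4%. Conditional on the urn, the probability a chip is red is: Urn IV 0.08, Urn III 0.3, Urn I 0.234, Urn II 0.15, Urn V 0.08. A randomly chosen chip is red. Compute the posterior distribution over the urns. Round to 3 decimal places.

Compute prior × likelihood for every hypothesis:
  Urn IV: 0.08 × 0.08 = 0.0064
  Urn III: 0.04 × 0.3 = 0.012
  Urn I: 0.62 × 0.234 = 0.14508
  Urn II: 0.22 × 0.15 = 0.033
  Urn V: 0.04 × 0.08 = 0.0032
Total = 0.19968.
P(Urn IV | red) = 0.0064/0.19968 ≈ 0.032
P(Urn III | red) = 0.012/0.19968 ≈ 0.060
P(Urn I | red) = 0.14508/0.19968 ≈ 0.727
P(Urn II | red) = 0.033/0.19968 ≈ 0.165
P(Urn V | red) = 0.0032/0.19968 ≈ 0.016

Urn IV 0.032, Urn III 0.060, Urn I 0.727, Urn II 0.165, Urn V 0.016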